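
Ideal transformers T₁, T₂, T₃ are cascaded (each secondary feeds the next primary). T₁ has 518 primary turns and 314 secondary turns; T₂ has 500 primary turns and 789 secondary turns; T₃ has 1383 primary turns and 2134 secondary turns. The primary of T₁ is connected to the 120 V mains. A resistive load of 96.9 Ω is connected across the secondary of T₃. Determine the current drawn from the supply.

I_supply ≈ 2.70 A

Secondary of T₁: V = 120.00 × 314/518 = 72.741 V.
Secondary of T₂: V = 72.741 × 789/500 = 114.79 V.
Secondary of T₃: V = 114.79 × 2134/1383 = 177.12 V.
I_load = 177.12/96.9 = 1.8278 A, so P_out = 177.12 × 1.8278 = 323.74 W.
All ideal ⇒ P_in = P_out, so I_supply = 323.74/120 = 2.70 A.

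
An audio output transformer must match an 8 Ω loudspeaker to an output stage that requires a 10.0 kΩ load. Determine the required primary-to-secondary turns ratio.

Z_p/Z_s = (N_p/N_s)², so N_p/N_s = √(10000/8) = √1250 = 35.4.

N_p/N_s ≈ 35.4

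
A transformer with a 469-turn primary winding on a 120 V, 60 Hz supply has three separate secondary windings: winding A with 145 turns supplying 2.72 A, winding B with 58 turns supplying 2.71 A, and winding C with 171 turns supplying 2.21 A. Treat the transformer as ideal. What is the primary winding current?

I_p ≈ 1.98 A

V_A = 120 × 145/469 = 37.100 V; V_B = 120 × 58/469 = 14.840 V; V_C = 120 × 171/469 = 43.753 V.
P_out = V_A I_A + V_B I_B + V_C I_C = 37.100×2.72 + 14.840×2.71 + 43.753×2.21 = 100.91 + 40.217 + 96.693 = 237.82 W.
Ideal ⇒ P_in = P_out, so I_p = P_out/V_p = 237.82/120 = 1.98 A.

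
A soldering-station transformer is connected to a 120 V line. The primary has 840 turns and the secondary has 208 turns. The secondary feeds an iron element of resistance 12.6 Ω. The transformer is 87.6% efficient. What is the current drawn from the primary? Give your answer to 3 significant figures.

V_s = 120 × 208/840 = 29.714 V.
I_s = V_s/R = 29.714/12.6 = 2.3583 A.
P_out = V_s I_s = 29.714 × 2.3583 = 70.075 W.
P_in = P_out/η = 70.075/0.876 = 79.994 W.
I_p = P_in/V_p = 79.994/120 = 0.667 A.

I_p ≈ 0.667 A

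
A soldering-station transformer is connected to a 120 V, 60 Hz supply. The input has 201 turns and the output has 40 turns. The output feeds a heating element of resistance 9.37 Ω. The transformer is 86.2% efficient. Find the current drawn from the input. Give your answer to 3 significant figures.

I_in ≈ 0.588 A

V_out = 120 × 40/201 = 23.881 V.
I_out = V_out/R = 23.881/9.37 = 2.5486 A.
P_out = V_out I_out = 23.881 × 2.5486 = 60.863 W.
P_in = P_out/η = 60.863/0.862 = 70.606 W.
I_in = P_in/V_in = 70.606/120 = 0.588 A.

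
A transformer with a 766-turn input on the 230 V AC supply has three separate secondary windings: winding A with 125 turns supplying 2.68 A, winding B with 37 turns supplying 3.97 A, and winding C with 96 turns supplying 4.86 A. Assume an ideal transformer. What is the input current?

V_A = 230 × 125/766 = 37.533 V; V_B = 230 × 37/766 = 11.110 V; V_C = 230 × 96/766 = 28.825 V.
P_out = V_A I_A + V_B I_B + V_C I_C = 37.533×2.68 + 11.110×3.97 + 28.825×4.86 = 100.59 + 44.105 + 140.09 = 284.78 W.
Ideal ⇒ P_in = P_out, so I_in = P_out/V_in = 284.78/230 = 1.24 A.

I_in ≈ 1.24 A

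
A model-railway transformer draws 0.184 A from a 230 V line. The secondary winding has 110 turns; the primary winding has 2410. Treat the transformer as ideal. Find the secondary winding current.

I_s ≈ 4.03 A

I_s/I_p = N_p/N_s, so I_s = 0.184 × 2410/110 = 4.03 A.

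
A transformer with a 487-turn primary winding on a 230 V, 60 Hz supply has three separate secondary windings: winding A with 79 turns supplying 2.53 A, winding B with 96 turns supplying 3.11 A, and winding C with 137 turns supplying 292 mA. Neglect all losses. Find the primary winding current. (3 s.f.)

I_p ≈ 1.11 A

V_A = 230 × 79/487 = 37.310 V; V_B = 230 × 96/487 = 45.339 V; V_C = 230 × 137/487 = 64.702 V.
P_out = V_A I_A + V_B I_B + V_C I_C = 37.310×2.53 + 45.339×3.11 + 64.702×0.292 = 94.394 + 141.00 + 18.893 = 254.29 W.
Ideal ⇒ P_in = P_out, so I_p = P_out/V_p = 254.29/230 = 1.11 A.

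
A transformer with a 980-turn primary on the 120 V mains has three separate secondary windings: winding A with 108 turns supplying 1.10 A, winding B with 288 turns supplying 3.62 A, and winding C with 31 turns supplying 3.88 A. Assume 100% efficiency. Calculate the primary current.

V_A = 120 × 108/980 = 13.224 V; V_B = 120 × 288/980 = 35.265 V; V_C = 120 × 31/980 = 3.7959 V.
P_out = V_A I_A + V_B I_B + V_C I_C = 13.224×1.10 + 35.265×3.62 + 3.7959×3.88 = 14.547 + 127.66 + 14.728 = 156.94 W.
Ideal ⇒ P_in = P_out, so I_p = P_out/V_p = 156.94/120 = 1.31 A.

I_p ≈ 1.31 A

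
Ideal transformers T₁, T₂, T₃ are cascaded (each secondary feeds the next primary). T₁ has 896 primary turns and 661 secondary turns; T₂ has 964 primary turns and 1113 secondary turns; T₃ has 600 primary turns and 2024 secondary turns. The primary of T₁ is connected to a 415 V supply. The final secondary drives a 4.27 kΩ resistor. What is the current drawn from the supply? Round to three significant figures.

After T₁: V = 415.00 × 661/896 = 306.16 V.
After T₂: V = 306.16 × 1113/964 = 353.48 V.
After T₃: V = 353.48 × 2024/600 = 1192.4 V.
I_load = 1192.4/4270 = 0.27925 A, so P_out = 1192.4 × 0.27925 = 332.97 W.
All ideal ⇒ P_in = P_out, so I_supply = 332.97/415 = 0.802 A.

I_supply ≈ 0.802 A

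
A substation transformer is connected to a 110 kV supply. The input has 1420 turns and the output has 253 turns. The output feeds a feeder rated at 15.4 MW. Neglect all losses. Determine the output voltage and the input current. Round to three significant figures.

V_out = V_in × N_out/N_in = 110000 × 253/1420 = 19599 V.
I_out = P/V_out = 1.54×10^7/19599 = 785.77 A.
I_in = I_out × N_out/N_in = 785.77 × 253/1420 = 140 A.

V_out ≈ 19600 V, I_in ≈ 140 A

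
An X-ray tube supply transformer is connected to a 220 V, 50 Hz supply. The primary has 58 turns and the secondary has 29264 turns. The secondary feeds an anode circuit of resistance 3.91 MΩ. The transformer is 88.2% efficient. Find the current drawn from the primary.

I_p ≈ 16.2 A

V_s = 220 × 29264/58 = 111000 V.
I_s = V_s/R = 111000/(3.91×10^6) = 0.028389 A.
P_out = V_s I_s = 111000 × 0.028389 = 3151.2 W.
P_in = P_out/η = 3151.2/0.882 = 3572.8 W.
I_p = P_in/V_p = 3572.8/220 = 16.2 A.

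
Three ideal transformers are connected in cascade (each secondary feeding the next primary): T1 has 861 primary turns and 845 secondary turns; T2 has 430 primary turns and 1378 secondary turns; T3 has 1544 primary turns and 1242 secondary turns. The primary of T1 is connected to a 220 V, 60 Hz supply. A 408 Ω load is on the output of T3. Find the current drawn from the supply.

I_supply ≈ 3.45 A

After T1: V = 220.00 × 845/861 = 215.91 V.
After T2: V = 215.91 × 1378/430 = 691.92 V.
After T3: V = 691.92 × 1242/1544 = 556.58 V.
I_load = 556.58/408 = 1.3642 A, so P_out = 556.58 × 1.3642 = 759.28 W.
All ideal ⇒ P_in = P_out, so I_supply = 759.28/220 = 3.45 A.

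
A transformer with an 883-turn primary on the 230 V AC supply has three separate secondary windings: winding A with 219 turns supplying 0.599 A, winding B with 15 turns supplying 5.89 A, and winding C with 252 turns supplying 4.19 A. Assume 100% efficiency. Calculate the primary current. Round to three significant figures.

I_p ≈ 1.44 A

V_A = 230 × 219/883 = 57.044 V; V_B = 230 × 15/883 = 3.9071 V; V_C = 230 × 252/883 = 65.640 V.
P_out = V_A I_A + V_B I_B + V_C I_C = 57.044×0.599 + 3.9071×5.89 + 65.640×4.19 = 34.169 + 23.013 + 275.03 = 332.21 W.
Ideal ⇒ P_in = P_out, so I_p = P_out/V_p = 332.21/230 = 1.44 A.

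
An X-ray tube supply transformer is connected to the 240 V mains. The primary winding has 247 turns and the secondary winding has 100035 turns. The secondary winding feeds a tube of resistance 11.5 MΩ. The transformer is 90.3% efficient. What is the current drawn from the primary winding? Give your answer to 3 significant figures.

I_p ≈ 3.79 A

V_s = 240 × 100035/247 = 97200 V.
I_s = V_s/R = 97200/(1.15×10^7) = 0.0084522 A.
P_out = V_s I_s = 97200 × 0.0084522 = 821.55 W.
P_in = P_out/η = 821.55/0.903 = 909.80 W.
I_p = P_in/V_p = 909.80/240 = 3.79 A.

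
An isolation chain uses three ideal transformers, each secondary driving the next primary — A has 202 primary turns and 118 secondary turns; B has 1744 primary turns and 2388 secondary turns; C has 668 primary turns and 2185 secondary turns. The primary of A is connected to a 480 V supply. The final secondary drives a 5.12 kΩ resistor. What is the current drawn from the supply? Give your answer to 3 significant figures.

After A: V = 480.00 × 118/202 = 280.40 V.
After B: V = 280.40 × 2388/1744 = 383.94 V.
After C: V = 383.94 × 2185/668 = 1255.8 V.
I_load = 1255.8/5120 = 0.24528 A, so P_out = 1255.8 × 0.24528 = 308.03 W.
All ideal ⇒ P_in = P_out, so I_supply = 308.03/480 = 0.642 A.

I_supply ≈ 0.642 A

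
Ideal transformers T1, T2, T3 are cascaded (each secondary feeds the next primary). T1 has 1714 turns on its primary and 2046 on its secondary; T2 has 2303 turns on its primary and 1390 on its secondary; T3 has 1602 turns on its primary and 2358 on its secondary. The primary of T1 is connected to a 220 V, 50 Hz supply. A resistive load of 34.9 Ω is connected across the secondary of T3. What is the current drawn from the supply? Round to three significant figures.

After T1: V = 220.00 × 2046/1714 = 262.61 V.
After T2: V = 262.61 × 1390/2303 = 158.50 V.
After T3: V = 158.50 × 2358/1602 = 233.30 V.
I_load = 233.30/34.9 = 6.6849 A, so P_out = 233.30 × 6.6849 = 1559.6 W.
All ideal ⇒ P_in = P_out, so I_supply = 1559.6/220 = 7.09 A.

I_supply ≈ 7.09 A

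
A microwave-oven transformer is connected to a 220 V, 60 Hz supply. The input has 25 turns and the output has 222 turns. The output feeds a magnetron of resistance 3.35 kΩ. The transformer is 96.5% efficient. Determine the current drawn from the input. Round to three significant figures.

V_out = 220 × 222/25 = 1953.6 V.
I_out = V_out/R = 1953.6/3350 = 0.58316 A.
P_out = V_out I_out = 1953.6 × 0.58316 = 1139.3 W.
P_in = P_out/η = 1139.3/0.965 = 1180.6 W.
I_in = P_in/V_in = 1180.6/220 = 5.37 A.

I_in ≈ 5.37 A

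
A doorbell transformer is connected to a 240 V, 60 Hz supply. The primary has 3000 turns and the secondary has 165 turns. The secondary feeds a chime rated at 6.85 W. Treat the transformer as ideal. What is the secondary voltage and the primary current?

V_s ≈ 13.2 V, I_p ≈ 0.0285 A

V_s = V_p × N_s/N_p = 240 × 165/3000 = 13.200 V.
I_s = P/V_s = 6.85/13.200 = 0.51894 A.
I_p = I_s × N_s/N_p = 0.51894 × 165/3000 = 0.0285 A.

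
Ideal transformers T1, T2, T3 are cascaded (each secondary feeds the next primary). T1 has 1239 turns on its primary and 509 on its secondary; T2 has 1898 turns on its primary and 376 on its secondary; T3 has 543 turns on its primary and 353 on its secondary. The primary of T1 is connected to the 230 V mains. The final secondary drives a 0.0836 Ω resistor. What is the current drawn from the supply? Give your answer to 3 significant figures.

After T1: V = 230.00 × 509/1239 = 94.487 V.
After T2: V = 94.487 × 376/1898 = 18.718 V.
After T3: V = 18.718 × 353/543 = 12.169 V.
I_load = 12.169/0.0836 = 145.56 A, so P_out = 12.169 × 145.56 = 1771.2 W.
All ideal ⇒ P_in = P_out, so I_supply = 1771.2/230 = 7.70 A.

I_supply ≈ 7.70 A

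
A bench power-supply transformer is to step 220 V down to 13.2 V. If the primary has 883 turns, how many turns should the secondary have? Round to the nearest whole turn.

N_s/N_p = V_s/V_p, so N_s = 883 × 13.2/220 = 53.0 ≈ 53 turns.

N_s = 53 turns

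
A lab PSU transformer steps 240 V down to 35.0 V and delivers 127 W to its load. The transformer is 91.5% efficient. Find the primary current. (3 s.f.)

I_p ≈ 0.578 A

P_in = P_out/η = 127/0.915 = 138.80 W.
I_p = P_in/V_p = 138.80/240 = 0.578 A.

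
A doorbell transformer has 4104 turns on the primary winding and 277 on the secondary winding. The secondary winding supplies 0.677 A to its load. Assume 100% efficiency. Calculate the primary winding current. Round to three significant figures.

I_p ≈ 0.0457 A

For an ideal transformer I_p/I_s = N_s/N_p, so I_p = 0.677 × 277/4104 = 0.0457 A.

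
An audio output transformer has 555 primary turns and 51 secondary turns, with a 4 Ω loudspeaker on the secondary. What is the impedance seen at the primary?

Z_p = (N_p/N_s)² × Z_s = (555/51)² × 4 = 474 Ω.

Z_p ≈ 474 Ω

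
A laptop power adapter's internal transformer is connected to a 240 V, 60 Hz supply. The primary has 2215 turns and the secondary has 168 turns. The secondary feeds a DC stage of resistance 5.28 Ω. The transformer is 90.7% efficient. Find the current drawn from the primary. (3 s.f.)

I_p ≈ 0.288 A

V_s = 240 × 168/2215 = 18.203 V.
I_s = V_s/R = 18.203/5.28 = 3.4476 A.
P_out = V_s I_s = 18.203 × 3.4476 = 62.757 W.
P_in = P_out/η = 62.757/0.907 = 69.191 W.
I_p = P_in/V_p = 69.191/240 = 0.288 A.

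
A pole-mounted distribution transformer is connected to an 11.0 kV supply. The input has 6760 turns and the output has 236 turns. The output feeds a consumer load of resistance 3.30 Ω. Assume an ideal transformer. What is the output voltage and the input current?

V_out ≈ 384 V, I_in ≈ 4.06 A

V_out = V_in × N_out/N_in = 11000 × 236/6760 = 384.02 V.
I_out = V_out/R = 384.02/3.30 = 116.37 A.
I_in = I_out × N_out/N_in = 116.37 × 236/6760 = 4.06 A.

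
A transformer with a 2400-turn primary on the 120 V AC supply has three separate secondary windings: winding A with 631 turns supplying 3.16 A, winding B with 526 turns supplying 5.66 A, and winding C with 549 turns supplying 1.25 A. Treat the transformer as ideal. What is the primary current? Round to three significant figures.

I_p ≈ 2.36 A

V_A = 120 × 631/2400 = 31.550 V; V_B = 120 × 526/2400 = 26.300 V; V_C = 120 × 549/2400 = 27.450 V.
P_out = V_A I_A + V_B I_B + V_C I_C = 31.550×3.16 + 26.300×5.66 + 27.450×1.25 = 99.698 + 148.86 + 34.312 = 282.87 W.
Ideal ⇒ P_in = P_out, so I_p = P_out/V_p = 282.87/120 = 2.36 A.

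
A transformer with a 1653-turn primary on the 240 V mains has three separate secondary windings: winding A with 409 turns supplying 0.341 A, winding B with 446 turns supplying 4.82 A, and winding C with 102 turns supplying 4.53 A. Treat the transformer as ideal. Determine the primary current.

I_p ≈ 1.66 A

V_A = 240 × 409/1653 = 59.383 V; V_B = 240 × 446/1653 = 64.755 V; V_C = 240 × 102/1653 = 14.809 V.
P_out = V_A I_A + V_B I_B + V_C I_C = 59.383×0.341 + 64.755×4.82 + 14.809×4.53 = 20.250 + 312.12 + 67.087 = 399.46 W.
Ideal ⇒ P_in = P_out, so I_p = P_out/V_p = 399.46/240 = 1.66 A.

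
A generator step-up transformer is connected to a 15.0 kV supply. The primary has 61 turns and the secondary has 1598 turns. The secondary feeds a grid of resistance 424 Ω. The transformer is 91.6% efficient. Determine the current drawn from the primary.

I_p ≈ 26500 A

V_s = 15000 × 1598/61 = 392950 V.
I_s = V_s/R = 392950/424 = 926.77 A.
P_out = V_s I_s = 392950 × 926.77 = 3.6418×10^8 W.
P_in = P_out/η = 3.6418×10^8/0.916 = 3.9757×10^8 W.
I_p = P_in/V_p = 3.9757×10^8/15000 = 26500 A.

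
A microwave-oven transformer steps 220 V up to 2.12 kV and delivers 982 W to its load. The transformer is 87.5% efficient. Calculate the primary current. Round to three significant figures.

P_in = P_out/η = 982/0.875 = 1122.3 W.
I_p = P_in/V_p = 1122.3/220 = 5.10 A.

I_p ≈ 5.10 A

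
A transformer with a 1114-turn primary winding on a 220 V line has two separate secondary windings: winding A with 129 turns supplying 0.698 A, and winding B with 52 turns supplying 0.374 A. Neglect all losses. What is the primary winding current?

I_p ≈ 0.0983 A

V_A = 220 × 129/1114 = 25.476 V; V_B = 220 × 52/1114 = 10.269 V.
P_out = V_A I_A + V_B I_B = 25.476×0.698 + 10.269×0.374 = 17.782 + 3.8407 = 21.623 W.
Ideal ⇒ P_in = P_out, so I_p = P_out/V_p = 21.623/220 = 0.0983 A.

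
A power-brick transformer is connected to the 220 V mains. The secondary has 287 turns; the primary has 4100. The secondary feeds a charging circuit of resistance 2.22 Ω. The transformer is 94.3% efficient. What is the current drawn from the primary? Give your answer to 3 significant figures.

V_s = 220 × 287/4100 = 15.400 V.
I_s = V_s/R = 15.400/2.22 = 6.9369 A.
P_out = V_s I_s = 15.400 × 6.9369 = 106.83 W.
P_in = P_out/η = 106.83/0.943 = 113.29 W.
I_p = P_in/V_p = 113.29/220 = 0.515 A.

I_p ≈ 0.515 A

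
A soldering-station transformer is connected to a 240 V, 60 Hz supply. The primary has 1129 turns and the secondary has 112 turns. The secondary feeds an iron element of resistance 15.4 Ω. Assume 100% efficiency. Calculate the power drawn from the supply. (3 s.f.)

V_s = V_p × N_s/N_p = 240 × 112/1129 = 23.809 V.
I_s = V_s/R = 23.809/15.4 = 1.5460 A.
I_p = I_s × N_s/N_p = 1.5460 × 112/1129 = 0.15337 A.
P = V_p I_p = 240 × 0.15337 = 36.8 W.

P ≈ 36.8 W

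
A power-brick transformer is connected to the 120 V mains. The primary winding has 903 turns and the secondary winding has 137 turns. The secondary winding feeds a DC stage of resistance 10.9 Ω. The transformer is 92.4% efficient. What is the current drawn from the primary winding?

V_s = 120 × 137/903 = 18.206 V.
I_s = V_s/R = 18.206/10.9 = 1.6703 A.
P_out = V_s I_s = 18.206 × 1.6703 = 30.409 W.
P_in = P_out/η = 30.409/0.924 = 32.910 W.
I_p = P_in/V_p = 32.910/120 = 0.274 A.

I_p ≈ 0.274 A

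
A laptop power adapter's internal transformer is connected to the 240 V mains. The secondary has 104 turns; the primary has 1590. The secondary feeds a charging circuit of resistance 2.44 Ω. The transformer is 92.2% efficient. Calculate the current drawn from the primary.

I_p ≈ 0.456 A

V_s = 240 × 104/1590 = 15.698 V.
I_s = V_s/R = 15.698/2.44 = 6.4337 A.
P_out = V_s I_s = 15.698 × 6.4337 = 101.00 W.
P_in = P_out/η = 101.00/0.922 = 109.54 W.
I_p = P_in/V_p = 109.54/240 = 0.456 A.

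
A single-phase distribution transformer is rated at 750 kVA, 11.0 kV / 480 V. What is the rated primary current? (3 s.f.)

I_p = S/V_p = 750000/11000 = 68.2 A.

I_p ≈ 68.2 A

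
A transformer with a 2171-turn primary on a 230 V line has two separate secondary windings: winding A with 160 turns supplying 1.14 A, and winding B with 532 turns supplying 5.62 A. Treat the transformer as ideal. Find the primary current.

V_A = 230 × 160/2171 = 16.951 V; V_B = 230 × 532/2171 = 56.361 V.
P_out = V_A I_A + V_B I_B = 16.951×1.14 + 56.361×5.62 = 19.324 + 316.75 = 336.07 W.
Ideal ⇒ P_in = P_out, so I_p = P_out/V_p = 336.07/230 = 1.46 A.

I_p ≈ 1.46 A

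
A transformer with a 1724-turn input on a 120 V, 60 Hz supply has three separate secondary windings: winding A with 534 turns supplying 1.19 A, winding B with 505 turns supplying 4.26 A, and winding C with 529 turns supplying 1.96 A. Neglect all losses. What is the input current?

V_A = 120 × 534/1724 = 37.169 V; V_B = 120 × 505/1724 = 35.151 V; V_C = 120 × 529/1724 = 36.821 V.
P_out = V_A I_A + V_B I_B + V_C I_C = 37.169×1.19 + 35.151×4.26 + 36.821×1.96 = 44.232 + 149.74 + 72.170 = 266.14 W.
Ideal ⇒ P_in = P_out, so I_in = P_out/V_in = 266.14/120 = 2.22 A.

I_in ≈ 2.22 A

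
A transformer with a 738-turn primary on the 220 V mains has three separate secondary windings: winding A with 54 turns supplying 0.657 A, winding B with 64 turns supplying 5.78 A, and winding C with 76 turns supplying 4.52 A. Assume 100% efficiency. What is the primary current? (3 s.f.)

V_A = 220 × 54/738 = 16.098 V; V_B = 220 × 64/738 = 19.079 V; V_C = 220 × 76/738 = 22.656 V.
P_out = V_A I_A + V_B I_B + V_C I_C = 16.098×0.657 + 19.079×5.78 + 22.656×4.52 = 10.576 + 110.27 + 102.40 = 223.25 W.
Ideal ⇒ P_in = P_out, so I_p = P_out/V_p = 223.25/220 = 1.01 A.

I_p ≈ 1.01 A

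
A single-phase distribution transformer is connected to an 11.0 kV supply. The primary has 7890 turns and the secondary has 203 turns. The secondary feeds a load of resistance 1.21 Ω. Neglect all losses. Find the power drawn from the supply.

V_s = V_p × N_s/N_p = 11000 × 203/7890 = 283.02 V.
I_s = V_s/R = 283.02/1.21 = 233.90 A.
I_p = I_s × N_s/N_p = 233.90 × 203/7890 = 6.0179 A.
P = V_p I_p = 11000 × 6.0179 = 66200 W.

P ≈ 66200 W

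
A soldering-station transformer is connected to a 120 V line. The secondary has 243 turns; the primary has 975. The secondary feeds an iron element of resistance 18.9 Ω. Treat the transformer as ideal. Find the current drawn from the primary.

V_s = V_p × N_s/N_p = 120 × 243/975 = 29.908 V.
I_s = V_s/R = 29.908/18.9 = 1.5824 A.
For an ideal transformer I_p N_p = I_s N_s, so I_p = 1.5824 × 243/975 = 0.394 A.

I_p ≈ 0.394 A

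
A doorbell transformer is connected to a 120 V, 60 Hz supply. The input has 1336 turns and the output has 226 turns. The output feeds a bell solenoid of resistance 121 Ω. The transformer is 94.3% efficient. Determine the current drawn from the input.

V_out = 120 × 226/1336 = 20.299 V.
I_out = V_out/R = 20.299/121 = 0.16776 A.
P_out = V_out I_out = 20.299 × 0.16776 = 3.4055 W.
P_in = P_out/η = 3.4055/0.943 = 3.6113 W.
I_in = P_in/V_in = 3.6113/120 = 0.0301 A.

I_in ≈ 0.0301 A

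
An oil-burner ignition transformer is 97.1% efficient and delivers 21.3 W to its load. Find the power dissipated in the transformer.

P_in = P_out/η = 21.3/0.971 = 21.9361 W.
P_loss = P_in − P_out = 21.9361 − 21.3 = 0.636 W.

P_loss ≈ 0.636 W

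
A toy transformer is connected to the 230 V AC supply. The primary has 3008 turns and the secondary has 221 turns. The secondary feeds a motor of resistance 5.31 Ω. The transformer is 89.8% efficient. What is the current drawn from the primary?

V_s = 230 × 221/3008 = 16.898 V.
I_s = V_s/R = 16.898/5.31 = 3.1823 A.
P_out = V_s I_s = 16.898 × 3.1823 = 53.776 W.
P_in = P_out/η = 53.776/0.898 = 59.884 W.
I_p = P_in/V_p = 59.884/230 = 0.260 A.

I_p ≈ 0.260 A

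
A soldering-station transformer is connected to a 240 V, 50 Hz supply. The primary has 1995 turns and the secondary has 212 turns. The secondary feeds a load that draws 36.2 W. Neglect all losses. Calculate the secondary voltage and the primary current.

V_s ≈ 25.5 V, I_p ≈ 0.151 A

V_s = V_p × N_s/N_p = 240 × 212/1995 = 25.504 V.
I_s = P/V_s = 36.2/25.504 = 1.4194 A.
I_p = I_s × N_s/N_p = 1.4194 × 212/1995 = 0.151 A.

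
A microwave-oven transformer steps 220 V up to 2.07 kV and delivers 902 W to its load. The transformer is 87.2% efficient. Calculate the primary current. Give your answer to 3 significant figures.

P_in = P_out/η = 902/0.872 = 1034.4 W.
I_p = P_in/V_p = 1034.4/220 = 4.70 A.

I_p ≈ 4.70 A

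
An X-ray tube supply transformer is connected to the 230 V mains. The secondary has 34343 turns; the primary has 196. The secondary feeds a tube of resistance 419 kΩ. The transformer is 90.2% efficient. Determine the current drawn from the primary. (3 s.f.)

V_s = 230 × 34343/196 = 40300 V.
I_s = V_s/R = 40300/419000 = 0.096182 A.
P_out = V_s I_s = 40300 × 0.096182 = 3876.2 W.
P_in = P_out/η = 3876.2/0.902 = 4297.3 W.
I_p = P_in/V_p = 4297.3/230 = 18.7 A.

I_p ≈ 18.7 A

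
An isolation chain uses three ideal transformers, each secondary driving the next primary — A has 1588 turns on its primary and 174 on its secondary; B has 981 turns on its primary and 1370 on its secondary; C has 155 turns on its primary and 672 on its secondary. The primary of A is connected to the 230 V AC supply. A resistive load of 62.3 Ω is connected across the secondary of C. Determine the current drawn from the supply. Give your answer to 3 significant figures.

After A: V = 230.00 × 174/1588 = 25.202 V.
After B: V = 25.202 × 1370/981 = 35.195 V.
After C: V = 35.195 × 672/155 = 152.59 V.
I_load = 152.59/62.3 = 2.4492 A, so P_out = 152.59 × 2.4492 = 373.72 W.
All ideal ⇒ P_in = P_out, so I_supply = 373.72/230 = 1.62 A.

I_supply ≈ 1.62 A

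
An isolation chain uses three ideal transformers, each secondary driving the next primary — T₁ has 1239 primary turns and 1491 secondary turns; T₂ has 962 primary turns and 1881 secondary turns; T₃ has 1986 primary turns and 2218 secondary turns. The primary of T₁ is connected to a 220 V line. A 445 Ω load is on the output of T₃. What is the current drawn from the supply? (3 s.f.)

I_supply ≈ 3.41 A

After T₁: V = 220.00 × 1491/1239 = 264.75 V.
After T₂: V = 264.75 × 1881/962 = 517.66 V.
After T₃: V = 517.66 × 2218/1986 = 578.13 V.
I_load = 578.13/445 = 1.2992 A, so P_out = 578.13 × 1.2992 = 751.09 W.
All ideal ⇒ P_in = P_out, so I_supply = 751.09/220 = 3.41 A.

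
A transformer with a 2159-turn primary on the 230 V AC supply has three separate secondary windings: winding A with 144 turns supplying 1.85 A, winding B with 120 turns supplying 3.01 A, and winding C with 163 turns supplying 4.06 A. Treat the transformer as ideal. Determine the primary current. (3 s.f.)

I_p ≈ 0.597 A

V_A = 230 × 144/2159 = 15.340 V; V_B = 230 × 120/2159 = 12.784 V; V_C = 230 × 163/2159 = 17.365 V.
P_out = V_A I_A + V_B I_B + V_C I_C = 15.340×1.85 + 12.784×3.01 + 17.365×4.06 = 28.380 + 38.479 + 70.500 = 137.36 W.
Ideal ⇒ P_in = P_out, so I_p = P_out/V_p = 137.36/230 = 0.597 A.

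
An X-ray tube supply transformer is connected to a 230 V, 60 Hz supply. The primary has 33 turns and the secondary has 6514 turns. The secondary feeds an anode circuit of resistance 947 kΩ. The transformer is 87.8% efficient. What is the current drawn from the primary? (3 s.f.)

I_p ≈ 10.8 A

V_s = 230 × 6514/33 = 45401 V.
I_s = V_s/R = 45401/947000 = 0.047942 A.
P_out = V_s I_s = 45401 × 0.047942 = 2176.6 W.
P_in = P_out/η = 2176.6/0.878 = 2479.0 W.
I_p = P_in/V_p = 2479.0/230 = 10.8 A.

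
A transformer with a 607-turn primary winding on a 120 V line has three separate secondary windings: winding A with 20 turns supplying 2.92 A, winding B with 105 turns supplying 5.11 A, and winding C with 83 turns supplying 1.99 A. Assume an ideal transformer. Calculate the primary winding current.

V_A = 120 × 20/607 = 3.9539 V; V_B = 120 × 105/607 = 20.758 V; V_C = 120 × 83/607 = 16.409 V.
P_out = V_A I_A + V_B I_B + V_C I_C = 3.9539×2.92 + 20.758×5.11 + 16.409×1.99 = 11.545 + 106.07 + 32.653 = 150.27 W.
Ideal ⇒ P_in = P_out, so I_p = P_out/V_p = 150.27/120 = 1.25 A.

I_p ≈ 1.25 A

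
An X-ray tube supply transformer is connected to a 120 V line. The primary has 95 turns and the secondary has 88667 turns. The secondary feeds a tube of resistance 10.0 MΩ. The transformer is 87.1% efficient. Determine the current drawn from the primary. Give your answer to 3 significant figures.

V_s = 120 × 88667/95 = 112000 V.
I_s = V_s/R = 112000/(1.00×10^7) = 0.011200 A.
P_out = V_s I_s = 112000 × 0.011200 = 1254.4 W.
P_in = P_out/η = 1254.4/0.871 = 1440.2 W.
I_p = P_in/V_p = 1440.2/120 = 12.0 A.

I_p ≈ 12.0 A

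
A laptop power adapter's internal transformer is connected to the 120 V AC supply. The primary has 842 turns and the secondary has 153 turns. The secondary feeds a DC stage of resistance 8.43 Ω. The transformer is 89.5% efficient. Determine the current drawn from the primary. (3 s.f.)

V_s = 120 × 153/842 = 21.805 V.
I_s = V_s/R = 21.805/8.43 = 2.5866 A.
P_out = V_s I_s = 21.805 × 2.5866 = 56.402 W.
P_in = P_out/η = 56.402/0.895 = 63.019 W.
I_p = P_in/V_p = 63.019/120 = 0.525 A.

I_p ≈ 0.525 A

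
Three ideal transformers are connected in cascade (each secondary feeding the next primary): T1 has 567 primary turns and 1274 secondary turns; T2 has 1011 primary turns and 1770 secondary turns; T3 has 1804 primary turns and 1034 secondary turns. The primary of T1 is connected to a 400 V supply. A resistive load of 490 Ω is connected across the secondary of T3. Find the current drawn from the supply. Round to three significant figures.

After T1: V = 400.00 × 1274/567 = 898.77 V.
After T2: V = 898.77 × 1770/1011 = 1573.5 V.
After T3: V = 1573.5 × 1034/1804 = 901.89 V.
I_load = 901.89/490 = 1.8406 A, so P_out = 901.89 × 1.8406 = 1660.0 W.
All ideal ⇒ P_in = P_out, so I_supply = 1660.0/400 = 4.15 A.

I_supply ≈ 4.15 A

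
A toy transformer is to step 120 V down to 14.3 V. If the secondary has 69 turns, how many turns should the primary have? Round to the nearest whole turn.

N_p/N_s = V_p/V_s, so N_p = 69 × 120/14.3 = 579.0 ≈ 579 turns.

N_p = 579 turns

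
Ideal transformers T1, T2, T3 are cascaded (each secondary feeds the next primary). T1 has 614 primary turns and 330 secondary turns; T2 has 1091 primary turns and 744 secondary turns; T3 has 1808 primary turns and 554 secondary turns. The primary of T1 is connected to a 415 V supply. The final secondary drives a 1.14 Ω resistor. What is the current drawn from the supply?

After T1: V = 415.00 × 330/614 = 223.05 V.
After T2: V = 223.05 × 744/1091 = 152.10 V.
After T3: V = 152.10 × 554/1808 = 46.607 V.
I_load = 46.607/1.14 = 40.884 A, so P_out = 46.607 × 40.884 = 1905.5 W.
All ideal ⇒ P_in = P_out, so I_supply = 1905.5/415 = 4.59 A.

I_supply ≈ 4.59 A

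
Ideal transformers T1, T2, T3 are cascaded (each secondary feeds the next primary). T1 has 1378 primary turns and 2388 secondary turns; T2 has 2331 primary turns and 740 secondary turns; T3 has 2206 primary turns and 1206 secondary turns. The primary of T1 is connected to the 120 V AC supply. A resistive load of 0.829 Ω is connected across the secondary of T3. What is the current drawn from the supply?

Secondary of T1: V = 120.00 × 2388/1378 = 207.95 V.
Secondary of T2: V = 207.95 × 740/2331 = 66.017 V.
Secondary of T3: V = 66.017 × 1206/2206 = 36.091 V.
I_load = 36.091/0.829 = 43.535 A, so P_out = 36.091 × 43.535 = 1571.2 W.
All ideal ⇒ P_in = P_out, so I_supply = 1571.2/120 = 13.1 A.

I_supply ≈ 13.1 A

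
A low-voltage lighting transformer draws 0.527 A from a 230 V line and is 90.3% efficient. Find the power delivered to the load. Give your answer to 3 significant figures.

P_in = V_p I_p = 230 × 0.527 = 121.21 W.
P_out = η P_in = 0.903 × 121.21 = 109 W.

P_out ≈ 109 W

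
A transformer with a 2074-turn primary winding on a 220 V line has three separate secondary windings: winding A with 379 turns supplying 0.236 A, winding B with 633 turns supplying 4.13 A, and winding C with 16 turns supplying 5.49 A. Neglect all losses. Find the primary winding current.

V_A = 220 × 379/2074 = 40.203 V; V_B = 220 × 633/2074 = 67.146 V; V_C = 220 × 16/2074 = 1.6972 V.
P_out = V_A I_A + V_B I_B + V_C I_C = 40.203×0.236 + 67.146×4.13 + 1.6972×5.49 = 9.4878 + 277.31 + 9.3176 = 296.12 W.
Ideal ⇒ P_in = P_out, so I_p = P_out/V_p = 296.12/220 = 1.35 A.

I_p ≈ 1.35 A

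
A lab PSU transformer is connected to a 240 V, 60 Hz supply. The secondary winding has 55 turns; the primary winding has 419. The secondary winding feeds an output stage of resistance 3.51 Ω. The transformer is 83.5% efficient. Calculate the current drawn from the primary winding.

I_p ≈ 1.41 A

V_s = 240 × 55/419 = 31.504 V.
I_s = V_s/R = 31.504/3.51 = 8.9754 A.
P_out = V_s I_s = 31.504 × 8.9754 = 282.76 W.
P_in = P_out/η = 282.76/0.835 = 338.63 W.
I_p = P_in/V_p = 338.63/240 = 1.41 A.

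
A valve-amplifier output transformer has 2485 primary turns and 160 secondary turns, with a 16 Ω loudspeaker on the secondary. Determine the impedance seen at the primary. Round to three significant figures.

Z_p ≈ 3860 Ω

Z_p = (N_p/N_s)² × Z_s = (2485/160)² × 16 = 3860 Ω.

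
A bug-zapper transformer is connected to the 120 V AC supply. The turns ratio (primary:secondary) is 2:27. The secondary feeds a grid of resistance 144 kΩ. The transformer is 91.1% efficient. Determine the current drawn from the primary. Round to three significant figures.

I_p ≈ 0.167 A

V_s = 120 × 27/2 = 1620.0 V.
I_s = V_s/R = 1620.0/144000 = 0.011250 A.
P_out = V_s I_s = 1620.0 × 0.011250 = 18.225 W.
P_in = P_out/η = 18.225/0.911 = 20.005 W.
I_p = P_in/V_p = 20.005/120 = 0.167 A.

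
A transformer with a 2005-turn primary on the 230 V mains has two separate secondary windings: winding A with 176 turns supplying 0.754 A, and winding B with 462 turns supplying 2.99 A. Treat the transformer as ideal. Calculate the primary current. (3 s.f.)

V_A = 230 × 176/2005 = 20.190 V; V_B = 230 × 462/2005 = 52.998 V.
P_out = V_A I_A + V_B I_B = 20.190×0.754 + 52.998×2.99 = 15.223 + 158.46 = 173.69 W.
Ideal ⇒ P_in = P_out, so I_p = P_out/V_p = 173.69/230 = 0.755 A.

I_p ≈ 0.755 A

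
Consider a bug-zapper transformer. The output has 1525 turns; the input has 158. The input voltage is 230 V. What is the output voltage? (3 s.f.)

V_out/V_in = N_out/N_in, so V_out = 230 × 1525/158 = 2220 V.

V_out ≈ 2220 V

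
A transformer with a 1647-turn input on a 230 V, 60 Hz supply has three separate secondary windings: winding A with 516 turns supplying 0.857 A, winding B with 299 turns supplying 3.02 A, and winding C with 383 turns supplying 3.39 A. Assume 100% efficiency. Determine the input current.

V_A = 230 × 516/1647 = 72.058 V; V_B = 230 × 299/1647 = 41.755 V; V_C = 230 × 383/1647 = 53.485 V.
P_out = V_A I_A + V_B I_B + V_C I_C = 72.058×0.857 + 41.755×3.02 + 53.485×3.39 = 61.754 + 126.10 + 181.31 = 369.17 W.
Ideal ⇒ P_in = P_out, so I_in = P_out/V_in = 369.17/230 = 1.61 A.

I_in ≈ 1.61 A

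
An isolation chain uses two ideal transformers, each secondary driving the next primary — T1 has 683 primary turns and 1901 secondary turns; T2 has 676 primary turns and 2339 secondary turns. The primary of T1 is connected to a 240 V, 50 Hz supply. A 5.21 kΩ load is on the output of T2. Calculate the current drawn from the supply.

I_supply ≈ 4.27 A

After T1: V = 240.00 × 1901/683 = 667.99 V.
After T2: V = 667.99 × 2339/676 = 2311.3 V.
I_load = 2311.3/5210 = 0.44363 A, so P_out = 2311.3 × 0.44363 = 1025.4 W.
All ideal ⇒ P_in = P_out, so I_supply = 1025.4/240 = 4.27 A.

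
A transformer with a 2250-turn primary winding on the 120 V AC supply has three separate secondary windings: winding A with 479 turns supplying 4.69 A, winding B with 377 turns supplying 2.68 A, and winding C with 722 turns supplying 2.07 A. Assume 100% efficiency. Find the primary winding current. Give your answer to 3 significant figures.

V_A = 120 × 479/2250 = 25.547 V; V_B = 120 × 377/2250 = 20.107 V; V_C = 120 × 722/2250 = 38.507 V.
P_out = V_A I_A + V_B I_B + V_C I_C = 25.547×4.69 + 20.107×2.68 + 38.507×2.07 = 119.81 + 53.886 + 79.709 = 253.41 W.
Ideal ⇒ P_in = P_out, so I_p = P_out/V_p = 253.41/120 = 2.11 A.

I_p ≈ 2.11 A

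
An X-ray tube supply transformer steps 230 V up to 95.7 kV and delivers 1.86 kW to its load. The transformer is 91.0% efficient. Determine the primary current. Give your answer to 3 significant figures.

I_p ≈ 8.89 A

P_in = P_out/η = 1860/0.910 = 2044.0 W.
I_p = P_in/V_p = 2044.0/230 = 8.89 A.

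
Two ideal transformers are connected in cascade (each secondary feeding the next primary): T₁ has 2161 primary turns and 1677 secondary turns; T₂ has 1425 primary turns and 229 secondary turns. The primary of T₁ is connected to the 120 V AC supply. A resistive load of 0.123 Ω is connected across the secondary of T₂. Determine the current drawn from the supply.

I_supply ≈ 15.2 A

Secondary of T₁: V = 120.00 × 1677/2161 = 93.124 V.
Secondary of T₂: V = 93.124 × 229/1425 = 14.965 V.
I_load = 14.965/0.123 = 121.67 A, so P_out = 14.965 × 121.67 = 1820.8 W.
All ideal ⇒ P_in = P_out, so I_supply = 1820.8/120 = 15.2 A.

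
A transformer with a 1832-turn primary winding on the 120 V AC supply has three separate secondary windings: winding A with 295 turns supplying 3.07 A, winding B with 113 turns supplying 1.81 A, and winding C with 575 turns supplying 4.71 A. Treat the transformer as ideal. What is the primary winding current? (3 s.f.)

I_p ≈ 2.08 A

V_A = 120 × 295/1832 = 19.323 V; V_B = 120 × 113/1832 = 7.4017 V; V_C = 120 × 575/1832 = 37.664 V.
P_out = V_A I_A + V_B I_B + V_C I_C = 19.323×3.07 + 7.4017×1.81 + 37.664×4.71 = 59.322 + 13.397 + 177.40 = 250.12 W.
Ideal ⇒ P_in = P_out, so I_p = P_out/V_p = 250.12/120 = 2.08 A.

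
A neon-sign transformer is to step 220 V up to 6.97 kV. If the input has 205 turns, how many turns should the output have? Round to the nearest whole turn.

N_out/N_in = V_out/V_in, so N_out = 205 × 6970/220 = 6494.8 ≈ 6495 turns.

N_out = 6495 turns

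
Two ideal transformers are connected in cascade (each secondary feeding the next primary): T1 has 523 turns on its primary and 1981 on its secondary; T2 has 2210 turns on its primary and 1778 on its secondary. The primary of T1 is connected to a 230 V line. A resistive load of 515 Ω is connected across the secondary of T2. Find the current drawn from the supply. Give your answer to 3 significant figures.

After T1: V = 230.00 × 1981/523 = 871.19 V.
After T2: V = 871.19 × 1778/2210 = 700.89 V.
I_load = 700.89/515 = 1.3610 A, so P_out = 700.89 × 1.3610 = 953.88 W.
All ideal ⇒ P_in = P_out, so I_supply = 953.88/230 = 4.15 A.

I_supply ≈ 4.15 A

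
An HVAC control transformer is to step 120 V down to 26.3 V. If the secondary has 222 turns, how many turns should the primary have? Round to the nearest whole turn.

N_p/N_s = V_p/V_s, so N_p = 222 × 120/26.3 = 1012.9 ≈ 1013 turns.

N_p = 1013 turns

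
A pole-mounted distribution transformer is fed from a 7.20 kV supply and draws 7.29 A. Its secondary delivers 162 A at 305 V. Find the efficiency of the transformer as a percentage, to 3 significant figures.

P_in = 7200 × 7.29 = 52488.0 W.
P_out = 305 × 162 = 49410.0 W.
η = P_out/P_in = 49410.0/52488.0 = 0.941.

η ≈ 94.1%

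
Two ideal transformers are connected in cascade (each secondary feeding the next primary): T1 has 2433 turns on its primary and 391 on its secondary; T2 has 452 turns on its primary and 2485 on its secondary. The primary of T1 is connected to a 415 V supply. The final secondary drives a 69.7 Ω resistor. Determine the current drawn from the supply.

Secondary of T1: V = 415.00 × 391/2433 = 66.693 V.
Secondary of T2: V = 66.693 × 2485/452 = 366.67 V.
I_load = 366.67/69.7 = 5.2606 A, so P_out = 366.67 × 5.2606 = 1928.9 W.
All ideal ⇒ P_in = P_out, so I_supply = 1928.9/415 = 4.65 A.

I_supply ≈ 4.65 A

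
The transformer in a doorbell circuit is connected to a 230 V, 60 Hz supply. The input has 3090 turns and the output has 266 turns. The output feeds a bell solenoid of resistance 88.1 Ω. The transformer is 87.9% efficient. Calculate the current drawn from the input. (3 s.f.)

V_out = 230 × 266/3090 = 19.799 V.
I_out = V_out/R = 19.799/88.1 = 0.22474 A.
P_out = V_out I_out = 19.799 × 0.22474 = 4.4497 W.
P_in = P_out/η = 4.4497/0.879 = 5.0622 W.
I_in = P_in/V_in = 5.0622/230 = 0.0220 A.

I_in ≈ 0.0220 A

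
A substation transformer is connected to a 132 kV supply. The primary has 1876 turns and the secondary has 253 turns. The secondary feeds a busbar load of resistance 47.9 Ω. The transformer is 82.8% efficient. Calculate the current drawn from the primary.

I_p ≈ 60.5 A

V_s = 132000 × 253/1876 = 17802 V.
I_s = V_s/R = 17802/47.9 = 371.64 A.
P_out = V_s I_s = 17802 × 371.64 = 6.6159×10^6 W.
P_in = P_out/η = 6.6159×10^6/0.828 = 7.9902×10^6 W.
I_p = P_in/V_p = 7.9902×10^6/132000 = 60.5 A.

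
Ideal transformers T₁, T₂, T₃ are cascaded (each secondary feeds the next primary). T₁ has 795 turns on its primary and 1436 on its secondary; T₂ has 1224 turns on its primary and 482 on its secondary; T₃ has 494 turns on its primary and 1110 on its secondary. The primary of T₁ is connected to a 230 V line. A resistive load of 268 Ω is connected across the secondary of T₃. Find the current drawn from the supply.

Secondary of T₁: V = 230.00 × 1436/795 = 415.45 V.
Secondary of T₂: V = 415.45 × 482/1224 = 163.60 V.
Secondary of T₃: V = 163.60 × 1110/494 = 367.60 V.
I_load = 367.60/268 = 1.3716 A, so P_out = 367.60 × 1.3716 = 504.22 W.
All ideal ⇒ P_in = P_out, so I_supply = 504.22/230 = 2.19 A.

I_supply ≈ 2.19 A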